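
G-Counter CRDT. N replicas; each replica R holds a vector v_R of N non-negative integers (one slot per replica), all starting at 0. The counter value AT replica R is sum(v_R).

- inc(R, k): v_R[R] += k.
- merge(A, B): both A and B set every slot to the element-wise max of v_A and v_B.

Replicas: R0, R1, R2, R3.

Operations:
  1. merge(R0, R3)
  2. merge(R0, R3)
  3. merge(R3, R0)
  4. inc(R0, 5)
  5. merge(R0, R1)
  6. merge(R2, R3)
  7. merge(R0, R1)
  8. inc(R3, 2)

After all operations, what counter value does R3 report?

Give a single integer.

Answer: 2

Derivation:
Op 1: merge R0<->R3 -> R0=(0,0,0,0) R3=(0,0,0,0)
Op 2: merge R0<->R3 -> R0=(0,0,0,0) R3=(0,0,0,0)
Op 3: merge R3<->R0 -> R3=(0,0,0,0) R0=(0,0,0,0)
Op 4: inc R0 by 5 -> R0=(5,0,0,0) value=5
Op 5: merge R0<->R1 -> R0=(5,0,0,0) R1=(5,0,0,0)
Op 6: merge R2<->R3 -> R2=(0,0,0,0) R3=(0,0,0,0)
Op 7: merge R0<->R1 -> R0=(5,0,0,0) R1=(5,0,0,0)
Op 8: inc R3 by 2 -> R3=(0,0,0,2) value=2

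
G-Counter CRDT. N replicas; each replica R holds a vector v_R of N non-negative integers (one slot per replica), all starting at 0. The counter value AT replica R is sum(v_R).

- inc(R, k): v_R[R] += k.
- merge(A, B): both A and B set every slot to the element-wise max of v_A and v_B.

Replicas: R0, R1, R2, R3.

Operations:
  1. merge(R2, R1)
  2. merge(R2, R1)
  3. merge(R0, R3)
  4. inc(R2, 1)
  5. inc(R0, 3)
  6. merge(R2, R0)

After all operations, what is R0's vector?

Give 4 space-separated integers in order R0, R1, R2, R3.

Answer: 3 0 1 0

Derivation:
Op 1: merge R2<->R1 -> R2=(0,0,0,0) R1=(0,0,0,0)
Op 2: merge R2<->R1 -> R2=(0,0,0,0) R1=(0,0,0,0)
Op 3: merge R0<->R3 -> R0=(0,0,0,0) R3=(0,0,0,0)
Op 4: inc R2 by 1 -> R2=(0,0,1,0) value=1
Op 5: inc R0 by 3 -> R0=(3,0,0,0) value=3
Op 6: merge R2<->R0 -> R2=(3,0,1,0) R0=(3,0,1,0)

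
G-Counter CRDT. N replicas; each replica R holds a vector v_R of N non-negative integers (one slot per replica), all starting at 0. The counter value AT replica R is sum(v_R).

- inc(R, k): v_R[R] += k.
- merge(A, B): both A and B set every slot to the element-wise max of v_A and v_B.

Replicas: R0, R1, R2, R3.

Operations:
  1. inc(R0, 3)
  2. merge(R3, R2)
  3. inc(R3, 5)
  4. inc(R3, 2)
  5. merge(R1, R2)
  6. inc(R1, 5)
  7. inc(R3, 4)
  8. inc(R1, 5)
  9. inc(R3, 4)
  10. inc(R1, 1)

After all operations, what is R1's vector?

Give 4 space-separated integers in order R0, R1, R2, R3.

Answer: 0 11 0 0

Derivation:
Op 1: inc R0 by 3 -> R0=(3,0,0,0) value=3
Op 2: merge R3<->R2 -> R3=(0,0,0,0) R2=(0,0,0,0)
Op 3: inc R3 by 5 -> R3=(0,0,0,5) value=5
Op 4: inc R3 by 2 -> R3=(0,0,0,7) value=7
Op 5: merge R1<->R2 -> R1=(0,0,0,0) R2=(0,0,0,0)
Op 6: inc R1 by 5 -> R1=(0,5,0,0) value=5
Op 7: inc R3 by 4 -> R3=(0,0,0,11) value=11
Op 8: inc R1 by 5 -> R1=(0,10,0,0) value=10
Op 9: inc R3 by 4 -> R3=(0,0,0,15) value=15
Op 10: inc R1 by 1 -> R1=(0,11,0,0) value=11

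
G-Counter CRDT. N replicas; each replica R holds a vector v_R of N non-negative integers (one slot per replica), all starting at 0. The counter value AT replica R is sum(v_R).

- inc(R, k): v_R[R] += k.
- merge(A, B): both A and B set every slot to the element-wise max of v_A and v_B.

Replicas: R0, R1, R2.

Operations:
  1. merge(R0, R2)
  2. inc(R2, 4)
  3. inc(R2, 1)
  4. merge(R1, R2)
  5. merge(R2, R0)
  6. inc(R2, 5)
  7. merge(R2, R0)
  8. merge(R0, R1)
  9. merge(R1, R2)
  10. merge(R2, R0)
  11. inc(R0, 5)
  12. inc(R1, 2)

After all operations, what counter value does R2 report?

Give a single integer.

Answer: 10

Derivation:
Op 1: merge R0<->R2 -> R0=(0,0,0) R2=(0,0,0)
Op 2: inc R2 by 4 -> R2=(0,0,4) value=4
Op 3: inc R2 by 1 -> R2=(0,0,5) value=5
Op 4: merge R1<->R2 -> R1=(0,0,5) R2=(0,0,5)
Op 5: merge R2<->R0 -> R2=(0,0,5) R0=(0,0,5)
Op 6: inc R2 by 5 -> R2=(0,0,10) value=10
Op 7: merge R2<->R0 -> R2=(0,0,10) R0=(0,0,10)
Op 8: merge R0<->R1 -> R0=(0,0,10) R1=(0,0,10)
Op 9: merge R1<->R2 -> R1=(0,0,10) R2=(0,0,10)
Op 10: merge R2<->R0 -> R2=(0,0,10) R0=(0,0,10)
Op 11: inc R0 by 5 -> R0=(5,0,10) value=15
Op 12: inc R1 by 2 -> R1=(0,2,10) value=12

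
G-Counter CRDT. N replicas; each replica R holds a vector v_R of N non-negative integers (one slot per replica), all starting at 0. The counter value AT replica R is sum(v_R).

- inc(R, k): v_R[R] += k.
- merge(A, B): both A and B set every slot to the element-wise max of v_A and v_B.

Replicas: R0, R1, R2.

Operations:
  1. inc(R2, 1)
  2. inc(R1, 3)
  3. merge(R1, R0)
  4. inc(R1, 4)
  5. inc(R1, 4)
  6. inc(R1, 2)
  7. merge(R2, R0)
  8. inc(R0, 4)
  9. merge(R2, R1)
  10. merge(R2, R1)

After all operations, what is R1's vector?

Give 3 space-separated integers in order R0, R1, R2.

Op 1: inc R2 by 1 -> R2=(0,0,1) value=1
Op 2: inc R1 by 3 -> R1=(0,3,0) value=3
Op 3: merge R1<->R0 -> R1=(0,3,0) R0=(0,3,0)
Op 4: inc R1 by 4 -> R1=(0,7,0) value=7
Op 5: inc R1 by 4 -> R1=(0,11,0) value=11
Op 6: inc R1 by 2 -> R1=(0,13,0) value=13
Op 7: merge R2<->R0 -> R2=(0,3,1) R0=(0,3,1)
Op 8: inc R0 by 4 -> R0=(4,3,1) value=8
Op 9: merge R2<->R1 -> R2=(0,13,1) R1=(0,13,1)
Op 10: merge R2<->R1 -> R2=(0,13,1) R1=(0,13,1)

Answer: 0 13 1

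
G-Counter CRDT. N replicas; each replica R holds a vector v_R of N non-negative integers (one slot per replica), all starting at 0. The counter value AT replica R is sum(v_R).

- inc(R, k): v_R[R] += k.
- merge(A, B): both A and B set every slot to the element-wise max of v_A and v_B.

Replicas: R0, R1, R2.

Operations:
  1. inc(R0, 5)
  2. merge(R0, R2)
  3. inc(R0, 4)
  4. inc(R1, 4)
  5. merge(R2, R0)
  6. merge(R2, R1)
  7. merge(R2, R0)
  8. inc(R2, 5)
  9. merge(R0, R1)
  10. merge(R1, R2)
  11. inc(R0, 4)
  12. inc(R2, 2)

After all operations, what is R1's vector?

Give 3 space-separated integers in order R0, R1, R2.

Op 1: inc R0 by 5 -> R0=(5,0,0) value=5
Op 2: merge R0<->R2 -> R0=(5,0,0) R2=(5,0,0)
Op 3: inc R0 by 4 -> R0=(9,0,0) value=9
Op 4: inc R1 by 4 -> R1=(0,4,0) value=4
Op 5: merge R2<->R0 -> R2=(9,0,0) R0=(9,0,0)
Op 6: merge R2<->R1 -> R2=(9,4,0) R1=(9,4,0)
Op 7: merge R2<->R0 -> R2=(9,4,0) R0=(9,4,0)
Op 8: inc R2 by 5 -> R2=(9,4,5) value=18
Op 9: merge R0<->R1 -> R0=(9,4,0) R1=(9,4,0)
Op 10: merge R1<->R2 -> R1=(9,4,5) R2=(9,4,5)
Op 11: inc R0 by 4 -> R0=(13,4,0) value=17
Op 12: inc R2 by 2 -> R2=(9,4,7) value=20

Answer: 9 4 5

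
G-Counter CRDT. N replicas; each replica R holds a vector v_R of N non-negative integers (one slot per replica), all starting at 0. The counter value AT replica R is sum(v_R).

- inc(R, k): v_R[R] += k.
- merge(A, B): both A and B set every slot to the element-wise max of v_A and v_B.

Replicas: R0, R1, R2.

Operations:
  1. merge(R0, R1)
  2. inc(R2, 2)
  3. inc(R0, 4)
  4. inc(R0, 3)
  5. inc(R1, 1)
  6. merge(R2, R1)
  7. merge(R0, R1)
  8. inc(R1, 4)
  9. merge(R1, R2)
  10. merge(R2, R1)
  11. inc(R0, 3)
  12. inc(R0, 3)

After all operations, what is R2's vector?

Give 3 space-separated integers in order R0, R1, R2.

Answer: 7 5 2

Derivation:
Op 1: merge R0<->R1 -> R0=(0,0,0) R1=(0,0,0)
Op 2: inc R2 by 2 -> R2=(0,0,2) value=2
Op 3: inc R0 by 4 -> R0=(4,0,0) value=4
Op 4: inc R0 by 3 -> R0=(7,0,0) value=7
Op 5: inc R1 by 1 -> R1=(0,1,0) value=1
Op 6: merge R2<->R1 -> R2=(0,1,2) R1=(0,1,2)
Op 7: merge R0<->R1 -> R0=(7,1,2) R1=(7,1,2)
Op 8: inc R1 by 4 -> R1=(7,5,2) value=14
Op 9: merge R1<->R2 -> R1=(7,5,2) R2=(7,5,2)
Op 10: merge R2<->R1 -> R2=(7,5,2) R1=(7,5,2)
Op 11: inc R0 by 3 -> R0=(10,1,2) value=13
Op 12: inc R0 by 3 -> R0=(13,1,2) value=16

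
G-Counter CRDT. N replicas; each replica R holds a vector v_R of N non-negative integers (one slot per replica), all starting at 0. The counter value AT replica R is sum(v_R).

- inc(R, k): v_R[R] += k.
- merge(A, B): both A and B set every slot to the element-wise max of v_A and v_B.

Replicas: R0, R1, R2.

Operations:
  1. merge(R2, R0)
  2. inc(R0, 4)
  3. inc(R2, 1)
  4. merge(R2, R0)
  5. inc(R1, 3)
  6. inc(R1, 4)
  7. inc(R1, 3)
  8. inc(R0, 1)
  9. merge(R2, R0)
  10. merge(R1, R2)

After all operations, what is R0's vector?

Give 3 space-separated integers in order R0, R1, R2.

Op 1: merge R2<->R0 -> R2=(0,0,0) R0=(0,0,0)
Op 2: inc R0 by 4 -> R0=(4,0,0) value=4
Op 3: inc R2 by 1 -> R2=(0,0,1) value=1
Op 4: merge R2<->R0 -> R2=(4,0,1) R0=(4,0,1)
Op 5: inc R1 by 3 -> R1=(0,3,0) value=3
Op 6: inc R1 by 4 -> R1=(0,7,0) value=7
Op 7: inc R1 by 3 -> R1=(0,10,0) value=10
Op 8: inc R0 by 1 -> R0=(5,0,1) value=6
Op 9: merge R2<->R0 -> R2=(5,0,1) R0=(5,0,1)
Op 10: merge R1<->R2 -> R1=(5,10,1) R2=(5,10,1)

Answer: 5 0 1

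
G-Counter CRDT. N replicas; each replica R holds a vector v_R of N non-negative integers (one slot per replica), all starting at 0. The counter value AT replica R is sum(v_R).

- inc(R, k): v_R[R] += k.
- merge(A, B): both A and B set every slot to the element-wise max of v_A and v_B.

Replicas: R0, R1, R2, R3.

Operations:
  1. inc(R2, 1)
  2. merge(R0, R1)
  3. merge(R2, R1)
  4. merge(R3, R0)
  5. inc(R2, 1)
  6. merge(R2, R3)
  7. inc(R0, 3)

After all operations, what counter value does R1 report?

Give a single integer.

Op 1: inc R2 by 1 -> R2=(0,0,1,0) value=1
Op 2: merge R0<->R1 -> R0=(0,0,0,0) R1=(0,0,0,0)
Op 3: merge R2<->R1 -> R2=(0,0,1,0) R1=(0,0,1,0)
Op 4: merge R3<->R0 -> R3=(0,0,0,0) R0=(0,0,0,0)
Op 5: inc R2 by 1 -> R2=(0,0,2,0) value=2
Op 6: merge R2<->R3 -> R2=(0,0,2,0) R3=(0,0,2,0)
Op 7: inc R0 by 3 -> R0=(3,0,0,0) value=3

Answer: 1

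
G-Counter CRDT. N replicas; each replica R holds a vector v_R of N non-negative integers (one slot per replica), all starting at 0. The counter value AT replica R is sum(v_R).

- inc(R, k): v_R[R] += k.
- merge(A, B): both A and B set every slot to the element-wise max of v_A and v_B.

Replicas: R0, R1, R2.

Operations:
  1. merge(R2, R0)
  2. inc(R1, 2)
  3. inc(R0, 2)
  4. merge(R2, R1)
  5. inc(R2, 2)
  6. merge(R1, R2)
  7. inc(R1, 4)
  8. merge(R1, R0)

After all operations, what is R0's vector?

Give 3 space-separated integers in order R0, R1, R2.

Op 1: merge R2<->R0 -> R2=(0,0,0) R0=(0,0,0)
Op 2: inc R1 by 2 -> R1=(0,2,0) value=2
Op 3: inc R0 by 2 -> R0=(2,0,0) value=2
Op 4: merge R2<->R1 -> R2=(0,2,0) R1=(0,2,0)
Op 5: inc R2 by 2 -> R2=(0,2,2) value=4
Op 6: merge R1<->R2 -> R1=(0,2,2) R2=(0,2,2)
Op 7: inc R1 by 4 -> R1=(0,6,2) value=8
Op 8: merge R1<->R0 -> R1=(2,6,2) R0=(2,6,2)

Answer: 2 6 2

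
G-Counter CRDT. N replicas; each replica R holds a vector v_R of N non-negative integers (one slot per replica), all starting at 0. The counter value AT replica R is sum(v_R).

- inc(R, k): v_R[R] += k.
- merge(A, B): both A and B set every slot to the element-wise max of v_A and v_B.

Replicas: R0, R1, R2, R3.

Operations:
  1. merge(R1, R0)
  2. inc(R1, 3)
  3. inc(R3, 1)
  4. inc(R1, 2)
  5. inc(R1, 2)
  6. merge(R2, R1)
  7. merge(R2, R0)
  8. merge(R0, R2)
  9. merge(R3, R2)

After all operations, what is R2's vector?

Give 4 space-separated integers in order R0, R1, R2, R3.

Op 1: merge R1<->R0 -> R1=(0,0,0,0) R0=(0,0,0,0)
Op 2: inc R1 by 3 -> R1=(0,3,0,0) value=3
Op 3: inc R3 by 1 -> R3=(0,0,0,1) value=1
Op 4: inc R1 by 2 -> R1=(0,5,0,0) value=5
Op 5: inc R1 by 2 -> R1=(0,7,0,0) value=7
Op 6: merge R2<->R1 -> R2=(0,7,0,0) R1=(0,7,0,0)
Op 7: merge R2<->R0 -> R2=(0,7,0,0) R0=(0,7,0,0)
Op 8: merge R0<->R2 -> R0=(0,7,0,0) R2=(0,7,0,0)
Op 9: merge R3<->R2 -> R3=(0,7,0,1) R2=(0,7,0,1)

Answer: 0 7 0 1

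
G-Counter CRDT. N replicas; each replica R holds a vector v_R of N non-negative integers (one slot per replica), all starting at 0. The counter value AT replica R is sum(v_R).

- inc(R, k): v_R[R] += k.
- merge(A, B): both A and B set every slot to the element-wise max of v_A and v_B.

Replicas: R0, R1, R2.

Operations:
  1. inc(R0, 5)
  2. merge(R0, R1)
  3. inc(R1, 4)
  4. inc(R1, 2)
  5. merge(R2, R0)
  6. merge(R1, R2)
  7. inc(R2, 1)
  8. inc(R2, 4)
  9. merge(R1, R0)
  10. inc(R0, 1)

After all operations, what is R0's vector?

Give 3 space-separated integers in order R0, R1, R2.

Op 1: inc R0 by 5 -> R0=(5,0,0) value=5
Op 2: merge R0<->R1 -> R0=(5,0,0) R1=(5,0,0)
Op 3: inc R1 by 4 -> R1=(5,4,0) value=9
Op 4: inc R1 by 2 -> R1=(5,6,0) value=11
Op 5: merge R2<->R0 -> R2=(5,0,0) R0=(5,0,0)
Op 6: merge R1<->R2 -> R1=(5,6,0) R2=(5,6,0)
Op 7: inc R2 by 1 -> R2=(5,6,1) value=12
Op 8: inc R2 by 4 -> R2=(5,6,5) value=16
Op 9: merge R1<->R0 -> R1=(5,6,0) R0=(5,6,0)
Op 10: inc R0 by 1 -> R0=(6,6,0) value=12

Answer: 6 6 0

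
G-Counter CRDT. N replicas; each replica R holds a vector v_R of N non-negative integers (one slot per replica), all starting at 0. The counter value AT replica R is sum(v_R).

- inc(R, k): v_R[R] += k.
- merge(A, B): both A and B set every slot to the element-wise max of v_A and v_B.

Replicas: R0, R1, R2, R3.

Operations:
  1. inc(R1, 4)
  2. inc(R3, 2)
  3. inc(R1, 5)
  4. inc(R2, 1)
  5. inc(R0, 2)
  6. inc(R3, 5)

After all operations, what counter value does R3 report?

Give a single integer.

Answer: 7

Derivation:
Op 1: inc R1 by 4 -> R1=(0,4,0,0) value=4
Op 2: inc R3 by 2 -> R3=(0,0,0,2) value=2
Op 3: inc R1 by 5 -> R1=(0,9,0,0) value=9
Op 4: inc R2 by 1 -> R2=(0,0,1,0) value=1
Op 5: inc R0 by 2 -> R0=(2,0,0,0) value=2
Op 6: inc R3 by 5 -> R3=(0,0,0,7) value=7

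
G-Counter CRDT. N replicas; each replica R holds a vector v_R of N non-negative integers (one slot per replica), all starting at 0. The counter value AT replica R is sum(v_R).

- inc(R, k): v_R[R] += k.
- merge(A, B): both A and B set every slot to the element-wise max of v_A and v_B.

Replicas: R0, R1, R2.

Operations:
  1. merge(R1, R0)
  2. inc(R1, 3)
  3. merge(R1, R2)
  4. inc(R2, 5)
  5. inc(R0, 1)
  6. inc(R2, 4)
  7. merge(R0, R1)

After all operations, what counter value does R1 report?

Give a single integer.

Answer: 4

Derivation:
Op 1: merge R1<->R0 -> R1=(0,0,0) R0=(0,0,0)
Op 2: inc R1 by 3 -> R1=(0,3,0) value=3
Op 3: merge R1<->R2 -> R1=(0,3,0) R2=(0,3,0)
Op 4: inc R2 by 5 -> R2=(0,3,5) value=8
Op 5: inc R0 by 1 -> R0=(1,0,0) value=1
Op 6: inc R2 by 4 -> R2=(0,3,9) value=12
Op 7: merge R0<->R1 -> R0=(1,3,0) R1=(1,3,0)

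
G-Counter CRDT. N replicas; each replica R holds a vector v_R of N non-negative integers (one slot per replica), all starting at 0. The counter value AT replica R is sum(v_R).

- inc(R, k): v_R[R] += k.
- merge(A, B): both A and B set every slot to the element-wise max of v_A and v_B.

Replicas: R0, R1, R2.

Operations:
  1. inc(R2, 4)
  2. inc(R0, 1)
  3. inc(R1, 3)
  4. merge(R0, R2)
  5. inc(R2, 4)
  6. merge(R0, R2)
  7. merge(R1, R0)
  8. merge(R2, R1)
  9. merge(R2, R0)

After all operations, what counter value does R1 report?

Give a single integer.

Answer: 12

Derivation:
Op 1: inc R2 by 4 -> R2=(0,0,4) value=4
Op 2: inc R0 by 1 -> R0=(1,0,0) value=1
Op 3: inc R1 by 3 -> R1=(0,3,0) value=3
Op 4: merge R0<->R2 -> R0=(1,0,4) R2=(1,0,4)
Op 5: inc R2 by 4 -> R2=(1,0,8) value=9
Op 6: merge R0<->R2 -> R0=(1,0,8) R2=(1,0,8)
Op 7: merge R1<->R0 -> R1=(1,3,8) R0=(1,3,8)
Op 8: merge R2<->R1 -> R2=(1,3,8) R1=(1,3,8)
Op 9: merge R2<->R0 -> R2=(1,3,8) R0=(1,3,8)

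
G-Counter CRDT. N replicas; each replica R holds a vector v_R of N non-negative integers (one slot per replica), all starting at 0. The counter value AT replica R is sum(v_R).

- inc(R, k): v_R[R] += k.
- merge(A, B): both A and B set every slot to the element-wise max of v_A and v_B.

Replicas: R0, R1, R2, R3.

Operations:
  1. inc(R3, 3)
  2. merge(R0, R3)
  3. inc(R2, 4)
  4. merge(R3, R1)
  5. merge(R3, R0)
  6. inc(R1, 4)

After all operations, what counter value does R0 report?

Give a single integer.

Answer: 3

Derivation:
Op 1: inc R3 by 3 -> R3=(0,0,0,3) value=3
Op 2: merge R0<->R3 -> R0=(0,0,0,3) R3=(0,0,0,3)
Op 3: inc R2 by 4 -> R2=(0,0,4,0) value=4
Op 4: merge R3<->R1 -> R3=(0,0,0,3) R1=(0,0,0,3)
Op 5: merge R3<->R0 -> R3=(0,0,0,3) R0=(0,0,0,3)
Op 6: inc R1 by 4 -> R1=(0,4,0,3) value=7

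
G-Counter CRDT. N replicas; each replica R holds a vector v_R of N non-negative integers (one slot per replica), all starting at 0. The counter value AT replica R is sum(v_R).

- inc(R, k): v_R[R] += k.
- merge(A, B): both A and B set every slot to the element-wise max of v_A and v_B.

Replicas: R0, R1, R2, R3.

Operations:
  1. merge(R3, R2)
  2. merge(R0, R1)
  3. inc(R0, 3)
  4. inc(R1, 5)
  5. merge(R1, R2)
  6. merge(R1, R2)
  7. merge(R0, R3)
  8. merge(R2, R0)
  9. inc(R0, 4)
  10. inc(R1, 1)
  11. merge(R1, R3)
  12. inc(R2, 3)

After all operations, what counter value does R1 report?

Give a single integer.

Op 1: merge R3<->R2 -> R3=(0,0,0,0) R2=(0,0,0,0)
Op 2: merge R0<->R1 -> R0=(0,0,0,0) R1=(0,0,0,0)
Op 3: inc R0 by 3 -> R0=(3,0,0,0) value=3
Op 4: inc R1 by 5 -> R1=(0,5,0,0) value=5
Op 5: merge R1<->R2 -> R1=(0,5,0,0) R2=(0,5,0,0)
Op 6: merge R1<->R2 -> R1=(0,5,0,0) R2=(0,5,0,0)
Op 7: merge R0<->R3 -> R0=(3,0,0,0) R3=(3,0,0,0)
Op 8: merge R2<->R0 -> R2=(3,5,0,0) R0=(3,5,0,0)
Op 9: inc R0 by 4 -> R0=(7,5,0,0) value=12
Op 10: inc R1 by 1 -> R1=(0,6,0,0) value=6
Op 11: merge R1<->R3 -> R1=(3,6,0,0) R3=(3,6,0,0)
Op 12: inc R2 by 3 -> R2=(3,5,3,0) value=11

Answer: 9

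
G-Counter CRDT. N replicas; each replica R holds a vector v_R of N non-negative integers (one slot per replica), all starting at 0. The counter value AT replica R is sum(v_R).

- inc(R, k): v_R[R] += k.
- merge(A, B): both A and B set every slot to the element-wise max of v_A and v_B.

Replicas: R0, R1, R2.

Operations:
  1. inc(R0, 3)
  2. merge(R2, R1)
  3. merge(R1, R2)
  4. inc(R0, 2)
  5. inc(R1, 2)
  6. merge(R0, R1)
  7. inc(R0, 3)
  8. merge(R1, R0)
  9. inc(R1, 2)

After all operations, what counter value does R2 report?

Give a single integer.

Op 1: inc R0 by 3 -> R0=(3,0,0) value=3
Op 2: merge R2<->R1 -> R2=(0,0,0) R1=(0,0,0)
Op 3: merge R1<->R2 -> R1=(0,0,0) R2=(0,0,0)
Op 4: inc R0 by 2 -> R0=(5,0,0) value=5
Op 5: inc R1 by 2 -> R1=(0,2,0) value=2
Op 6: merge R0<->R1 -> R0=(5,2,0) R1=(5,2,0)
Op 7: inc R0 by 3 -> R0=(8,2,0) value=10
Op 8: merge R1<->R0 -> R1=(8,2,0) R0=(8,2,0)
Op 9: inc R1 by 2 -> R1=(8,4,0) value=12

Answer: 0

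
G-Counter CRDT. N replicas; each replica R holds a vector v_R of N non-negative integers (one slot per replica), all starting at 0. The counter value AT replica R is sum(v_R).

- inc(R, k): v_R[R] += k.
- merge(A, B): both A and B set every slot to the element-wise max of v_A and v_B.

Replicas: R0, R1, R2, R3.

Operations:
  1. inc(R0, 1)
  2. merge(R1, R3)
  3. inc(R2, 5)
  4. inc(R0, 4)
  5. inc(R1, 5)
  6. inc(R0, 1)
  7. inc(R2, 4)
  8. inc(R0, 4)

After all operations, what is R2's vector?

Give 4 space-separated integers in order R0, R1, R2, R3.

Op 1: inc R0 by 1 -> R0=(1,0,0,0) value=1
Op 2: merge R1<->R3 -> R1=(0,0,0,0) R3=(0,0,0,0)
Op 3: inc R2 by 5 -> R2=(0,0,5,0) value=5
Op 4: inc R0 by 4 -> R0=(5,0,0,0) value=5
Op 5: inc R1 by 5 -> R1=(0,5,0,0) value=5
Op 6: inc R0 by 1 -> R0=(6,0,0,0) value=6
Op 7: inc R2 by 4 -> R2=(0,0,9,0) value=9
Op 8: inc R0 by 4 -> R0=(10,0,0,0) value=10

Answer: 0 0 9 0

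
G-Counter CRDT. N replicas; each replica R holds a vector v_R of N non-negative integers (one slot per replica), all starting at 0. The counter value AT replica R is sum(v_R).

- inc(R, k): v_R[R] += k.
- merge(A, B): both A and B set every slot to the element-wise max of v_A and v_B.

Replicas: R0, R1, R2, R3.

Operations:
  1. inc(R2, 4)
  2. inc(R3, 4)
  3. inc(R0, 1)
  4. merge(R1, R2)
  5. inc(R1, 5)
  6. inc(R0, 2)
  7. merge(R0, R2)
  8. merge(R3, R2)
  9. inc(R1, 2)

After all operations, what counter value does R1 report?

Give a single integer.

Answer: 11

Derivation:
Op 1: inc R2 by 4 -> R2=(0,0,4,0) value=4
Op 2: inc R3 by 4 -> R3=(0,0,0,4) value=4
Op 3: inc R0 by 1 -> R0=(1,0,0,0) value=1
Op 4: merge R1<->R2 -> R1=(0,0,4,0) R2=(0,0,4,0)
Op 5: inc R1 by 5 -> R1=(0,5,4,0) value=9
Op 6: inc R0 by 2 -> R0=(3,0,0,0) value=3
Op 7: merge R0<->R2 -> R0=(3,0,4,0) R2=(3,0,4,0)
Op 8: merge R3<->R2 -> R3=(3,0,4,4) R2=(3,0,4,4)
Op 9: inc R1 by 2 -> R1=(0,7,4,0) value=11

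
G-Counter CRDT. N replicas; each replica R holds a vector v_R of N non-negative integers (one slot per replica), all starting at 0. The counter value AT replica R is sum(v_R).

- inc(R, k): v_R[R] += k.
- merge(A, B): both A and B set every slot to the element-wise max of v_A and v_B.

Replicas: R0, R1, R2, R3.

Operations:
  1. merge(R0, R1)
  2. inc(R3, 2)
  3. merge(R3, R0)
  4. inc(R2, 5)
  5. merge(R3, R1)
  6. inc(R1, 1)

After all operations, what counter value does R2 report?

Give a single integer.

Answer: 5

Derivation:
Op 1: merge R0<->R1 -> R0=(0,0,0,0) R1=(0,0,0,0)
Op 2: inc R3 by 2 -> R3=(0,0,0,2) value=2
Op 3: merge R3<->R0 -> R3=(0,0,0,2) R0=(0,0,0,2)
Op 4: inc R2 by 5 -> R2=(0,0,5,0) value=5
Op 5: merge R3<->R1 -> R3=(0,0,0,2) R1=(0,0,0,2)
Op 6: inc R1 by 1 -> R1=(0,1,0,2) value=3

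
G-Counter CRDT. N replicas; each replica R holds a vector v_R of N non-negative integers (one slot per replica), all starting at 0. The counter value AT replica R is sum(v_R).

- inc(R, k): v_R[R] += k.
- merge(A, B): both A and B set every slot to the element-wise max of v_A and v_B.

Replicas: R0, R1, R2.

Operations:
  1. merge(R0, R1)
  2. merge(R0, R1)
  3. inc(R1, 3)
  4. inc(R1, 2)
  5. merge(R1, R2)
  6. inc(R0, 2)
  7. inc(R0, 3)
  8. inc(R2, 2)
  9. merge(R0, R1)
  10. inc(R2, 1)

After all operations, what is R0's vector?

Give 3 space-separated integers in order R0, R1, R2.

Answer: 5 5 0

Derivation:
Op 1: merge R0<->R1 -> R0=(0,0,0) R1=(0,0,0)
Op 2: merge R0<->R1 -> R0=(0,0,0) R1=(0,0,0)
Op 3: inc R1 by 3 -> R1=(0,3,0) value=3
Op 4: inc R1 by 2 -> R1=(0,5,0) value=5
Op 5: merge R1<->R2 -> R1=(0,5,0) R2=(0,5,0)
Op 6: inc R0 by 2 -> R0=(2,0,0) value=2
Op 7: inc R0 by 3 -> R0=(5,0,0) value=5
Op 8: inc R2 by 2 -> R2=(0,5,2) value=7
Op 9: merge R0<->R1 -> R0=(5,5,0) R1=(5,5,0)
Op 10: inc R2 by 1 -> R2=(0,5,3) value=8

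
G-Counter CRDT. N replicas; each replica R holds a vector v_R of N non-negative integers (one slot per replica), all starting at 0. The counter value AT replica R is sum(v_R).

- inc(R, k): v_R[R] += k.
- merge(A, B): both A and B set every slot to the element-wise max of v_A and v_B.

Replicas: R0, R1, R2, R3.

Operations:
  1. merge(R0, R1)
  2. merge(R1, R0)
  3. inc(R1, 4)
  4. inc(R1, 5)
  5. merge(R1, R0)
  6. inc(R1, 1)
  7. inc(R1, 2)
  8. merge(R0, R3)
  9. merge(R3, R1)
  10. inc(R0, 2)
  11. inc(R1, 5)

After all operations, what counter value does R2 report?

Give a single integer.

Answer: 0

Derivation:
Op 1: merge R0<->R1 -> R0=(0,0,0,0) R1=(0,0,0,0)
Op 2: merge R1<->R0 -> R1=(0,0,0,0) R0=(0,0,0,0)
Op 3: inc R1 by 4 -> R1=(0,4,0,0) value=4
Op 4: inc R1 by 5 -> R1=(0,9,0,0) value=9
Op 5: merge R1<->R0 -> R1=(0,9,0,0) R0=(0,9,0,0)
Op 6: inc R1 by 1 -> R1=(0,10,0,0) value=10
Op 7: inc R1 by 2 -> R1=(0,12,0,0) value=12
Op 8: merge R0<->R3 -> R0=(0,9,0,0) R3=(0,9,0,0)
Op 9: merge R3<->R1 -> R3=(0,12,0,0) R1=(0,12,0,0)
Op 10: inc R0 by 2 -> R0=(2,9,0,0) value=11
Op 11: inc R1 by 5 -> R1=(0,17,0,0) value=17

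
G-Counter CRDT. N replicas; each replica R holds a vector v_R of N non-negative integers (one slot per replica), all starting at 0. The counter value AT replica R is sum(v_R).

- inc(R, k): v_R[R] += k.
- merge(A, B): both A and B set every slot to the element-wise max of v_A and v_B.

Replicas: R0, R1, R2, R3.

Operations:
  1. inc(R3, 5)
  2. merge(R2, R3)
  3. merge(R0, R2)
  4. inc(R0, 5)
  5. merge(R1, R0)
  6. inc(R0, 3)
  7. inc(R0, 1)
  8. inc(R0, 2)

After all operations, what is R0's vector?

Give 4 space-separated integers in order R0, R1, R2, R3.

Op 1: inc R3 by 5 -> R3=(0,0,0,5) value=5
Op 2: merge R2<->R3 -> R2=(0,0,0,5) R3=(0,0,0,5)
Op 3: merge R0<->R2 -> R0=(0,0,0,5) R2=(0,0,0,5)
Op 4: inc R0 by 5 -> R0=(5,0,0,5) value=10
Op 5: merge R1<->R0 -> R1=(5,0,0,5) R0=(5,0,0,5)
Op 6: inc R0 by 3 -> R0=(8,0,0,5) value=13
Op 7: inc R0 by 1 -> R0=(9,0,0,5) value=14
Op 8: inc R0 by 2 -> R0=(11,0,0,5) value=16

Answer: 11 0 0 5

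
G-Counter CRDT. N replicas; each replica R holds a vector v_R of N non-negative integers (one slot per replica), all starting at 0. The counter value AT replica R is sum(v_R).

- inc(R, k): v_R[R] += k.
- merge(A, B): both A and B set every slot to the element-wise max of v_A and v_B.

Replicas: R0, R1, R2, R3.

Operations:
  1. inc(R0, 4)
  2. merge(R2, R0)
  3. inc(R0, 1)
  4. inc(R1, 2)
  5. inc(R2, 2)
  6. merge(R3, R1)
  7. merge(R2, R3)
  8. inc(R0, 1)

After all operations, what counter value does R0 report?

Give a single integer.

Op 1: inc R0 by 4 -> R0=(4,0,0,0) value=4
Op 2: merge R2<->R0 -> R2=(4,0,0,0) R0=(4,0,0,0)
Op 3: inc R0 by 1 -> R0=(5,0,0,0) value=5
Op 4: inc R1 by 2 -> R1=(0,2,0,0) value=2
Op 5: inc R2 by 2 -> R2=(4,0,2,0) value=6
Op 6: merge R3<->R1 -> R3=(0,2,0,0) R1=(0,2,0,0)
Op 7: merge R2<->R3 -> R2=(4,2,2,0) R3=(4,2,2,0)
Op 8: inc R0 by 1 -> R0=(6,0,0,0) value=6

Answer: 6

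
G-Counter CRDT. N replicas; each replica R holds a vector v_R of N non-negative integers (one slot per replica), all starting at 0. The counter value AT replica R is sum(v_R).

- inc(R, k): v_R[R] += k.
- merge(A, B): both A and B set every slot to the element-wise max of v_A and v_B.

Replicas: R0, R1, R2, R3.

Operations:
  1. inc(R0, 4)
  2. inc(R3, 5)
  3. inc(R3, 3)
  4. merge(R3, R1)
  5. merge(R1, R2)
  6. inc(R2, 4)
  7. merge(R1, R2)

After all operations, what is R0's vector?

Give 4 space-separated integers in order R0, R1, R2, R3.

Op 1: inc R0 by 4 -> R0=(4,0,0,0) value=4
Op 2: inc R3 by 5 -> R3=(0,0,0,5) value=5
Op 3: inc R3 by 3 -> R3=(0,0,0,8) value=8
Op 4: merge R3<->R1 -> R3=(0,0,0,8) R1=(0,0,0,8)
Op 5: merge R1<->R2 -> R1=(0,0,0,8) R2=(0,0,0,8)
Op 6: inc R2 by 4 -> R2=(0,0,4,8) value=12
Op 7: merge R1<->R2 -> R1=(0,0,4,8) R2=(0,0,4,8)

Answer: 4 0 0 0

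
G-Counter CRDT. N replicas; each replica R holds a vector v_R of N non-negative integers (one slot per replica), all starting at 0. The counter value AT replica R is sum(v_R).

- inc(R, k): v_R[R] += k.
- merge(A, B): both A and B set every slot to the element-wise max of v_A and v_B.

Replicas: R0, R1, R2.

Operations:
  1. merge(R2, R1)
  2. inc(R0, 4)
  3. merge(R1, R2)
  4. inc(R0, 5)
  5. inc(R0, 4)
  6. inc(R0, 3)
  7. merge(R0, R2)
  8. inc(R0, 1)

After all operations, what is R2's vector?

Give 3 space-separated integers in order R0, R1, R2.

Answer: 16 0 0

Derivation:
Op 1: merge R2<->R1 -> R2=(0,0,0) R1=(0,0,0)
Op 2: inc R0 by 4 -> R0=(4,0,0) value=4
Op 3: merge R1<->R2 -> R1=(0,0,0) R2=(0,0,0)
Op 4: inc R0 by 5 -> R0=(9,0,0) value=9
Op 5: inc R0 by 4 -> R0=(13,0,0) value=13
Op 6: inc R0 by 3 -> R0=(16,0,0) value=16
Op 7: merge R0<->R2 -> R0=(16,0,0) R2=(16,0,0)
Op 8: inc R0 by 1 -> R0=(17,0,0) value=17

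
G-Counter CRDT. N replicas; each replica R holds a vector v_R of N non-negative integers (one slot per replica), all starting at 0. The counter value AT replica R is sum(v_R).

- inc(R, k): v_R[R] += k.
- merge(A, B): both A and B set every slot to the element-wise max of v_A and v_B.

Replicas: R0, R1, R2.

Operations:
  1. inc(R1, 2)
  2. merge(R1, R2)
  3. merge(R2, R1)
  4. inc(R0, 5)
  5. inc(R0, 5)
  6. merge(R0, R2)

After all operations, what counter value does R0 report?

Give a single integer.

Answer: 12

Derivation:
Op 1: inc R1 by 2 -> R1=(0,2,0) value=2
Op 2: merge R1<->R2 -> R1=(0,2,0) R2=(0,2,0)
Op 3: merge R2<->R1 -> R2=(0,2,0) R1=(0,2,0)
Op 4: inc R0 by 5 -> R0=(5,0,0) value=5
Op 5: inc R0 by 5 -> R0=(10,0,0) value=10
Op 6: merge R0<->R2 -> R0=(10,2,0) R2=(10,2,0)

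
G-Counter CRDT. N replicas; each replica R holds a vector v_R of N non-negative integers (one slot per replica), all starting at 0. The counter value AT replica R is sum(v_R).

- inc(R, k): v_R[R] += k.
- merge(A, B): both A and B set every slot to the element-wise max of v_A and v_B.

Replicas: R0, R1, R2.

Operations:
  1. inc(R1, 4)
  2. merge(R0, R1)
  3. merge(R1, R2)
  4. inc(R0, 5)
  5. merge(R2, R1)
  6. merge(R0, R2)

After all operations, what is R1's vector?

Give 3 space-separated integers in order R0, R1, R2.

Answer: 0 4 0

Derivation:
Op 1: inc R1 by 4 -> R1=(0,4,0) value=4
Op 2: merge R0<->R1 -> R0=(0,4,0) R1=(0,4,0)
Op 3: merge R1<->R2 -> R1=(0,4,0) R2=(0,4,0)
Op 4: inc R0 by 5 -> R0=(5,4,0) value=9
Op 5: merge R2<->R1 -> R2=(0,4,0) R1=(0,4,0)
Op 6: merge R0<->R2 -> R0=(5,4,0) R2=(5,4,0)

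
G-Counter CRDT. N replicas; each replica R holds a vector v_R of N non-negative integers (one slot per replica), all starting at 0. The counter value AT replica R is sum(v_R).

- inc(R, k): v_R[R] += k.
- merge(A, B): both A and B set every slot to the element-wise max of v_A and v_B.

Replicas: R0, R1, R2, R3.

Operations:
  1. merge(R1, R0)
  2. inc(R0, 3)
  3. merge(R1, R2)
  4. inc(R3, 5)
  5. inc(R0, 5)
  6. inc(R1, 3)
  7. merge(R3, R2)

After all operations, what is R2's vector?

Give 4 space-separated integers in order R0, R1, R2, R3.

Op 1: merge R1<->R0 -> R1=(0,0,0,0) R0=(0,0,0,0)
Op 2: inc R0 by 3 -> R0=(3,0,0,0) value=3
Op 3: merge R1<->R2 -> R1=(0,0,0,0) R2=(0,0,0,0)
Op 4: inc R3 by 5 -> R3=(0,0,0,5) value=5
Op 5: inc R0 by 5 -> R0=(8,0,0,0) value=8
Op 6: inc R1 by 3 -> R1=(0,3,0,0) value=3
Op 7: merge R3<->R2 -> R3=(0,0,0,5) R2=(0,0,0,5)

Answer: 0 0 0 5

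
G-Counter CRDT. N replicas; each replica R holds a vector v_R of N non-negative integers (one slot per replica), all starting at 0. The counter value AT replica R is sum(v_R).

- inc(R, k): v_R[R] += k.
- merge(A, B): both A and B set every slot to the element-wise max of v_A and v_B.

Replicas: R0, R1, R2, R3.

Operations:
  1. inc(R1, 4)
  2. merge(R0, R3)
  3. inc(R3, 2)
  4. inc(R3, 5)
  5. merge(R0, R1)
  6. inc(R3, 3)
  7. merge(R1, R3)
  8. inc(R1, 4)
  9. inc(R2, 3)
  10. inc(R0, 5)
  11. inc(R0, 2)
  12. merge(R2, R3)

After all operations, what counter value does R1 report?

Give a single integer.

Op 1: inc R1 by 4 -> R1=(0,4,0,0) value=4
Op 2: merge R0<->R3 -> R0=(0,0,0,0) R3=(0,0,0,0)
Op 3: inc R3 by 2 -> R3=(0,0,0,2) value=2
Op 4: inc R3 by 5 -> R3=(0,0,0,7) value=7
Op 5: merge R0<->R1 -> R0=(0,4,0,0) R1=(0,4,0,0)
Op 6: inc R3 by 3 -> R3=(0,0,0,10) value=10
Op 7: merge R1<->R3 -> R1=(0,4,0,10) R3=(0,4,0,10)
Op 8: inc R1 by 4 -> R1=(0,8,0,10) value=18
Op 9: inc R2 by 3 -> R2=(0,0,3,0) value=3
Op 10: inc R0 by 5 -> R0=(5,4,0,0) value=9
Op 11: inc R0 by 2 -> R0=(7,4,0,0) value=11
Op 12: merge R2<->R3 -> R2=(0,4,3,10) R3=(0,4,3,10)

Answer: 18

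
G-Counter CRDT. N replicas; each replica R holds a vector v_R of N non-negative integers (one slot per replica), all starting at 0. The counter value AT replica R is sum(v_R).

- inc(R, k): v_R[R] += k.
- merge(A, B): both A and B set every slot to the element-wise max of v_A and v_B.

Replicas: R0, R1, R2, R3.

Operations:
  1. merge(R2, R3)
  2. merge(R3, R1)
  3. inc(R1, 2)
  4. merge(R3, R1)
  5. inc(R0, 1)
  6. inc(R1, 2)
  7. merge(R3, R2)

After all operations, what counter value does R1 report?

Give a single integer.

Op 1: merge R2<->R3 -> R2=(0,0,0,0) R3=(0,0,0,0)
Op 2: merge R3<->R1 -> R3=(0,0,0,0) R1=(0,0,0,0)
Op 3: inc R1 by 2 -> R1=(0,2,0,0) value=2
Op 4: merge R3<->R1 -> R3=(0,2,0,0) R1=(0,2,0,0)
Op 5: inc R0 by 1 -> R0=(1,0,0,0) value=1
Op 6: inc R1 by 2 -> R1=(0,4,0,0) value=4
Op 7: merge R3<->R2 -> R3=(0,2,0,0) R2=(0,2,0,0)

Answer: 4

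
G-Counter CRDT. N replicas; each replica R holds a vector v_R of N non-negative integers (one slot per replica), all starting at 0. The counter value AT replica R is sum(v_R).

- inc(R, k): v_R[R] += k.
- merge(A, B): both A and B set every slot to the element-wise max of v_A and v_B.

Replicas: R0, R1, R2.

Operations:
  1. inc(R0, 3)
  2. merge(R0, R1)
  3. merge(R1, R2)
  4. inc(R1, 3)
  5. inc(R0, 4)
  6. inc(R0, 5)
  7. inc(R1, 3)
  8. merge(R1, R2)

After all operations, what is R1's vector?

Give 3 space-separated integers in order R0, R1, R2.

Answer: 3 6 0

Derivation:
Op 1: inc R0 by 3 -> R0=(3,0,0) value=3
Op 2: merge R0<->R1 -> R0=(3,0,0) R1=(3,0,0)
Op 3: merge R1<->R2 -> R1=(3,0,0) R2=(3,0,0)
Op 4: inc R1 by 3 -> R1=(3,3,0) value=6
Op 5: inc R0 by 4 -> R0=(7,0,0) value=7
Op 6: inc R0 by 5 -> R0=(12,0,0) value=12
Op 7: inc R1 by 3 -> R1=(3,6,0) value=9
Op 8: merge R1<->R2 -> R1=(3,6,0) R2=(3,6,0)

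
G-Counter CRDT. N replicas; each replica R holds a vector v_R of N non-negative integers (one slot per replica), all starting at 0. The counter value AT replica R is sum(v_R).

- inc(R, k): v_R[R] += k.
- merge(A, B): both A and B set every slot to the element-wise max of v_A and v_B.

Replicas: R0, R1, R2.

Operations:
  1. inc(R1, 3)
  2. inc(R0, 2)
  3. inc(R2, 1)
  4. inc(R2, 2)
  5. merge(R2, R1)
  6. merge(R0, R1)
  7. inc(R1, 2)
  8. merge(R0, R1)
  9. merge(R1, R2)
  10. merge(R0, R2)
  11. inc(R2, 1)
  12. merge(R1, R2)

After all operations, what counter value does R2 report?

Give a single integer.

Answer: 11

Derivation:
Op 1: inc R1 by 3 -> R1=(0,3,0) value=3
Op 2: inc R0 by 2 -> R0=(2,0,0) value=2
Op 3: inc R2 by 1 -> R2=(0,0,1) value=1
Op 4: inc R2 by 2 -> R2=(0,0,3) value=3
Op 5: merge R2<->R1 -> R2=(0,3,3) R1=(0,3,3)
Op 6: merge R0<->R1 -> R0=(2,3,3) R1=(2,3,3)
Op 7: inc R1 by 2 -> R1=(2,5,3) value=10
Op 8: merge R0<->R1 -> R0=(2,5,3) R1=(2,5,3)
Op 9: merge R1<->R2 -> R1=(2,5,3) R2=(2,5,3)
Op 10: merge R0<->R2 -> R0=(2,5,3) R2=(2,5,3)
Op 11: inc R2 by 1 -> R2=(2,5,4) value=11
Op 12: merge R1<->R2 -> R1=(2,5,4) R2=(2,5,4)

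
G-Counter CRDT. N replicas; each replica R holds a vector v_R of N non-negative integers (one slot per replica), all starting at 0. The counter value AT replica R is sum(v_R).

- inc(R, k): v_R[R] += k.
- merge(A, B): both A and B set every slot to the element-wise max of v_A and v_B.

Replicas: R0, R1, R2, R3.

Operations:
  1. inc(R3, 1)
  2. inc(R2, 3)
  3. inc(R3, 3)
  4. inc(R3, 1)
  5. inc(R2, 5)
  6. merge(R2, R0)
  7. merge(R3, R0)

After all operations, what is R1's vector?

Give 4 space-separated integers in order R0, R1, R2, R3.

Answer: 0 0 0 0

Derivation:
Op 1: inc R3 by 1 -> R3=(0,0,0,1) value=1
Op 2: inc R2 by 3 -> R2=(0,0,3,0) value=3
Op 3: inc R3 by 3 -> R3=(0,0,0,4) value=4
Op 4: inc R3 by 1 -> R3=(0,0,0,5) value=5
Op 5: inc R2 by 5 -> R2=(0,0,8,0) value=8
Op 6: merge R2<->R0 -> R2=(0,0,8,0) R0=(0,0,8,0)
Op 7: merge R3<->R0 -> R3=(0,0,8,5) R0=(0,0,8,5)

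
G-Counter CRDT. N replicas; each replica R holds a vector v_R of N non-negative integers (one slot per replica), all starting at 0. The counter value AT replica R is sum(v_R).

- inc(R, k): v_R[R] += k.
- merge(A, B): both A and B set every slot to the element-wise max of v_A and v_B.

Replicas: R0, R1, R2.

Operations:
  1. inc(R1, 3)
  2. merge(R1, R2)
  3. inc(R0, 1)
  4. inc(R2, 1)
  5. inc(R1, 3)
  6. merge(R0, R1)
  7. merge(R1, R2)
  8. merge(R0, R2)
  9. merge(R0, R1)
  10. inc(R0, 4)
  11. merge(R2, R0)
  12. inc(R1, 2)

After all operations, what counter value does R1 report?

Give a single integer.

Answer: 10

Derivation:
Op 1: inc R1 by 3 -> R1=(0,3,0) value=3
Op 2: merge R1<->R2 -> R1=(0,3,0) R2=(0,3,0)
Op 3: inc R0 by 1 -> R0=(1,0,0) value=1
Op 4: inc R2 by 1 -> R2=(0,3,1) value=4
Op 5: inc R1 by 3 -> R1=(0,6,0) value=6
Op 6: merge R0<->R1 -> R0=(1,6,0) R1=(1,6,0)
Op 7: merge R1<->R2 -> R1=(1,6,1) R2=(1,6,1)
Op 8: merge R0<->R2 -> R0=(1,6,1) R2=(1,6,1)
Op 9: merge R0<->R1 -> R0=(1,6,1) R1=(1,6,1)
Op 10: inc R0 by 4 -> R0=(5,6,1) value=12
Op 11: merge R2<->R0 -> R2=(5,6,1) R0=(5,6,1)
Op 12: inc R1 by 2 -> R1=(1,8,1) value=10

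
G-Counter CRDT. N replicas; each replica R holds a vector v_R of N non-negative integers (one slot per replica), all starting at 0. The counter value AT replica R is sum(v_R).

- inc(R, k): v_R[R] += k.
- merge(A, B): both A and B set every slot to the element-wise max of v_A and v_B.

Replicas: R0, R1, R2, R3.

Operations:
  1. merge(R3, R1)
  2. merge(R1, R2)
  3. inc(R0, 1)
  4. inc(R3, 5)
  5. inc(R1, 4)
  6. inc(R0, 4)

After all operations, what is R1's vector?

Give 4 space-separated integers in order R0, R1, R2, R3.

Op 1: merge R3<->R1 -> R3=(0,0,0,0) R1=(0,0,0,0)
Op 2: merge R1<->R2 -> R1=(0,0,0,0) R2=(0,0,0,0)
Op 3: inc R0 by 1 -> R0=(1,0,0,0) value=1
Op 4: inc R3 by 5 -> R3=(0,0,0,5) value=5
Op 5: inc R1 by 4 -> R1=(0,4,0,0) value=4
Op 6: inc R0 by 4 -> R0=(5,0,0,0) value=5

Answer: 0 4 0 0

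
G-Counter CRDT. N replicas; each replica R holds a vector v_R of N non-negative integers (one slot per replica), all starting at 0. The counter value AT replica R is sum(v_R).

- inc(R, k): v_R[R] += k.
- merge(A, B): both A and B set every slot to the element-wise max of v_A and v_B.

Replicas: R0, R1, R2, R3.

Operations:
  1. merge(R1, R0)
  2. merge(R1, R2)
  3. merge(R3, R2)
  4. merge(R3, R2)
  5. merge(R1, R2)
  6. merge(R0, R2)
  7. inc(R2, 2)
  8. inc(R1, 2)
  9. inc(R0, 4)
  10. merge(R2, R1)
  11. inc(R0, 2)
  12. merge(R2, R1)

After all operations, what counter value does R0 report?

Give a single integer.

Answer: 6

Derivation:
Op 1: merge R1<->R0 -> R1=(0,0,0,0) R0=(0,0,0,0)
Op 2: merge R1<->R2 -> R1=(0,0,0,0) R2=(0,0,0,0)
Op 3: merge R3<->R2 -> R3=(0,0,0,0) R2=(0,0,0,0)
Op 4: merge R3<->R2 -> R3=(0,0,0,0) R2=(0,0,0,0)
Op 5: merge R1<->R2 -> R1=(0,0,0,0) R2=(0,0,0,0)
Op 6: merge R0<->R2 -> R0=(0,0,0,0) R2=(0,0,0,0)
Op 7: inc R2 by 2 -> R2=(0,0,2,0) value=2
Op 8: inc R1 by 2 -> R1=(0,2,0,0) value=2
Op 9: inc R0 by 4 -> R0=(4,0,0,0) value=4
Op 10: merge R2<->R1 -> R2=(0,2,2,0) R1=(0,2,2,0)
Op 11: inc R0 by 2 -> R0=(6,0,0,0) value=6
Op 12: merge R2<->R1 -> R2=(0,2,2,0) R1=(0,2,2,0)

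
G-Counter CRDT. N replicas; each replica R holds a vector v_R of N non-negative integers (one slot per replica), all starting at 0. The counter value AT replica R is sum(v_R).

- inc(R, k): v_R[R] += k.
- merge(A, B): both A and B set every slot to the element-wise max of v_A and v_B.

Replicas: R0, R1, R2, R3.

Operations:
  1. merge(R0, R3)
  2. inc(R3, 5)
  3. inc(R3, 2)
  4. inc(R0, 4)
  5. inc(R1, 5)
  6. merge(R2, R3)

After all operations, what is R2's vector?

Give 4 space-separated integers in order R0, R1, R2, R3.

Answer: 0 0 0 7

Derivation:
Op 1: merge R0<->R3 -> R0=(0,0,0,0) R3=(0,0,0,0)
Op 2: inc R3 by 5 -> R3=(0,0,0,5) value=5
Op 3: inc R3 by 2 -> R3=(0,0,0,7) value=7
Op 4: inc R0 by 4 -> R0=(4,0,0,0) value=4
Op 5: inc R1 by 5 -> R1=(0,5,0,0) value=5
Op 6: merge R2<->R3 -> R2=(0,0,0,7) R3=(0,0,0,7)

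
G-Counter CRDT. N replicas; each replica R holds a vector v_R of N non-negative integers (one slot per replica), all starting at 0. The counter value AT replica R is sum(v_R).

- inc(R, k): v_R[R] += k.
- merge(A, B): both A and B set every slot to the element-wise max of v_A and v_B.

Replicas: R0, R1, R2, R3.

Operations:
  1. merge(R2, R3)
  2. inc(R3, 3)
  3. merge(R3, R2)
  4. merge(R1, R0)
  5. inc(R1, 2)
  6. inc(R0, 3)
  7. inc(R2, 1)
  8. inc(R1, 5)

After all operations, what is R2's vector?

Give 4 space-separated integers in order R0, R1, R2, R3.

Answer: 0 0 1 3

Derivation:
Op 1: merge R2<->R3 -> R2=(0,0,0,0) R3=(0,0,0,0)
Op 2: inc R3 by 3 -> R3=(0,0,0,3) value=3
Op 3: merge R3<->R2 -> R3=(0,0,0,3) R2=(0,0,0,3)
Op 4: merge R1<->R0 -> R1=(0,0,0,0) R0=(0,0,0,0)
Op 5: inc R1 by 2 -> R1=(0,2,0,0) value=2
Op 6: inc R0 by 3 -> R0=(3,0,0,0) value=3
Op 7: inc R2 by 1 -> R2=(0,0,1,3) value=4
Op 8: inc R1 by 5 -> R1=(0,7,0,0) value=7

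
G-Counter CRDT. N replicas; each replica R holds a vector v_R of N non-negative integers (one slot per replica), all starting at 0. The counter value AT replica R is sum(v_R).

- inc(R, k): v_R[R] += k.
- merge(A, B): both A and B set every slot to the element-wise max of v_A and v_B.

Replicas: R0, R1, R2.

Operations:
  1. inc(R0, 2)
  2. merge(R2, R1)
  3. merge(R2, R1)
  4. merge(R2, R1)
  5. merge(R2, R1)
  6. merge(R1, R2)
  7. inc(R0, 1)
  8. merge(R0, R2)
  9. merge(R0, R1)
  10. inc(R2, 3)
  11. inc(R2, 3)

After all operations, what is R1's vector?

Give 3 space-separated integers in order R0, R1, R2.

Answer: 3 0 0

Derivation:
Op 1: inc R0 by 2 -> R0=(2,0,0) value=2
Op 2: merge R2<->R1 -> R2=(0,0,0) R1=(0,0,0)
Op 3: merge R2<->R1 -> R2=(0,0,0) R1=(0,0,0)
Op 4: merge R2<->R1 -> R2=(0,0,0) R1=(0,0,0)
Op 5: merge R2<->R1 -> R2=(0,0,0) R1=(0,0,0)
Op 6: merge R1<->R2 -> R1=(0,0,0) R2=(0,0,0)
Op 7: inc R0 by 1 -> R0=(3,0,0) value=3
Op 8: merge R0<->R2 -> R0=(3,0,0) R2=(3,0,0)
Op 9: merge R0<->R1 -> R0=(3,0,0) R1=(3,0,0)
Op 10: inc R2 by 3 -> R2=(3,0,3) value=6
Op 11: inc R2 by 3 -> R2=(3,0,6) value=9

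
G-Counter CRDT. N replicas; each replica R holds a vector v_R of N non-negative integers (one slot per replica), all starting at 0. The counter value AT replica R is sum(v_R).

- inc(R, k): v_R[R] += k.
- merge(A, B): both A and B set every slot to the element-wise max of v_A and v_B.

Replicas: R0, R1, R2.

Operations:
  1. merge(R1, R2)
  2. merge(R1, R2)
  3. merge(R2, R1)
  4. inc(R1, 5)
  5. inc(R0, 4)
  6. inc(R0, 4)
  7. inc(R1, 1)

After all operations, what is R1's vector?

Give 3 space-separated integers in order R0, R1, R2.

Answer: 0 6 0

Derivation:
Op 1: merge R1<->R2 -> R1=(0,0,0) R2=(0,0,0)
Op 2: merge R1<->R2 -> R1=(0,0,0) R2=(0,0,0)
Op 3: merge R2<->R1 -> R2=(0,0,0) R1=(0,0,0)
Op 4: inc R1 by 5 -> R1=(0,5,0) value=5
Op 5: inc R0 by 4 -> R0=(4,0,0) value=4
Op 6: inc R0 by 4 -> R0=(8,0,0) value=8
Op 7: inc R1 by 1 -> R1=(0,6,0) value=6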